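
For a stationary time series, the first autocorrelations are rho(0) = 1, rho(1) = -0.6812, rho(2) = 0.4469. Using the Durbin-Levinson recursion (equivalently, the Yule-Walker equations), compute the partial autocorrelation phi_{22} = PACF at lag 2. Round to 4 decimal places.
\phi_{22} = -0.0320

The PACF at lag k is phi_{kk}, the last component of the solution
to the Yule-Walker system G_k phi = r_k where
  (G_k)_{ij} = rho(|i - j|), (r_k)_i = rho(i), i,j = 1..k.
Equivalently, Durbin-Levinson gives phi_{kk} iteratively:
  phi_{11} = rho(1)
  phi_{kk} = [rho(k) - sum_{j=1..k-1} phi_{k-1,j} rho(k-j)]
            / [1 - sum_{j=1..k-1} phi_{k-1,j} rho(j)],
  phi_{k,j} = phi_{k-1,j} - phi_{kk} phi_{k-1,k-j},  j = 1..k-1.
Step k = 1:
  phi_11 = rho(1) = -0.6812.
Step k = 2:
  phi_22 = [rho(2) - phi_11 rho(1)] / [1 - phi_11 rho(1)] = [0.4469 - (-0.6812)(-0.6812)] / [1 - (-0.6812)(-0.6812)]
         = -0.01713344 / 0.53596656 = -0.032.
Therefore phi_{22} = -0.0320.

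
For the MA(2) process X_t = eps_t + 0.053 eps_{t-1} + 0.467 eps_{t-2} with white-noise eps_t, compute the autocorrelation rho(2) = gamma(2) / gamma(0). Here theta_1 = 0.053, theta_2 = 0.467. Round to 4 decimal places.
\rho(2) = 0.3825

For an MA(q) process with theta_0 = 1, the autocovariance is
  gamma(k) = sigma^2 * sum_{i=0..q-k} theta_i * theta_{i+k},
and rho(k) = gamma(k) / gamma(0). Sigma^2 cancels.
  numerator   = (1)*(0.467) = 0.467.
  denominator = (1)^2 + (0.053)^2 + (0.467)^2 = 1.220898.
  rho(2) = 0.467 / 1.220898 = 0.3825.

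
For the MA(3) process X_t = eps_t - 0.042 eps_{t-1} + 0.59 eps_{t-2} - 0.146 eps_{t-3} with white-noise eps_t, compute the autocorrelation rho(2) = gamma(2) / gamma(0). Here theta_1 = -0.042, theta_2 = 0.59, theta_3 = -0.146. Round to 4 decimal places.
\rho(2) = 0.4348

For an MA(q) process with theta_0 = 1, the autocovariance is
  gamma(k) = sigma^2 * sum_{i=0..q-k} theta_i * theta_{i+k},
and rho(k) = gamma(k) / gamma(0). Sigma^2 cancels.
  numerator   = (1)*(0.59) + (-0.042)*(-0.146) = 0.596132.
  denominator = (1)^2 + (-0.042)^2 + (0.59)^2 + (-0.146)^2 = 1.37118.
  rho(2) = 0.596132 / 1.37118 = 0.4348.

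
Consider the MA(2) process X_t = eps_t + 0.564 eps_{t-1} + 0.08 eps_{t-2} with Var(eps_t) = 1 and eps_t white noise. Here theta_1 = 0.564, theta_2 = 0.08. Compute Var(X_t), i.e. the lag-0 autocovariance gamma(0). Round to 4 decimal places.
\gamma(0) = 1.3245

For an MA(q) process X_t = eps_t + sum_i theta_i eps_{t-i} with
Var(eps_t) = sigma^2, the variance is
  gamma(0) = sigma^2 * (1 + sum_i theta_i^2).
  sum_i theta_i^2 = (0.564)^2 + (0.08)^2 = 0.318096 + 0.0064 = 0.324496.
  gamma(0) = 1 * (1 + 0.324496) = 1 * 1.324496 = 1.324496, which rounds to 1.3245.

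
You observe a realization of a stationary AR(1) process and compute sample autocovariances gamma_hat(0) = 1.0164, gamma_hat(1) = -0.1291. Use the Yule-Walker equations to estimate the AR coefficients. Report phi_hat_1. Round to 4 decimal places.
\hat\phi_{1} = -0.1270

The Yule-Walker equations for an AR(p) process read, in matrix form,
  Gamma_p phi = r_p,   with   (Gamma_p)_{ij} = gamma(|i - j|),
                       (r_p)_i = gamma(i),   i,j = 1..p.
Substitute the sample gammas (Toeplitz matrix and right-hand side of size 1):
  Gamma_p = [[1.0164]]
  r_p     = [-0.1291]
With p = 1 this is the single equation gamma(0) phi_1 = gamma(1):
  phi_hat_1 = gamma(1) / gamma(0) = -0.1291 / 1.0164 = -0.1270.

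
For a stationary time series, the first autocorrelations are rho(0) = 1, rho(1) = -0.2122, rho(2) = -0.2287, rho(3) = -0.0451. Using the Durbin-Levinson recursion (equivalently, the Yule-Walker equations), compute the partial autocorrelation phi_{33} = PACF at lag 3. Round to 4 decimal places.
\phi_{33} = -0.1921

The PACF at lag k is phi_{kk}, the last component of the solution
to the Yule-Walker system G_k phi = r_k where
  (G_k)_{ij} = rho(|i - j|), (r_k)_i = rho(i), i,j = 1..k.
Equivalently, Durbin-Levinson gives phi_{kk} iteratively:
  phi_{11} = rho(1)
  phi_{kk} = [rho(k) - sum_{j=1..k-1} phi_{k-1,j} rho(k-j)]
            / [1 - sum_{j=1..k-1} phi_{k-1,j} rho(j)],
  phi_{k,j} = phi_{k-1,j} - phi_{kk} phi_{k-1,k-j},  j = 1..k-1.
Step k = 1:
  phi_11 = rho(1) = -0.2122.
Step k = 2:
  phi_22 = [rho(2) - phi_11 rho(1)] / [1 - phi_11 rho(1)] = [-0.2287 - (-0.2122)(-0.2122)] / [1 - (-0.2122)(-0.2122)]
         = -0.27372884 / 0.95497116 = -0.286636.
  Update: phi_21 = phi_11 - phi_22 phi_11 = -0.2122 - (-0.286636)(-0.2122) = -0.273024.
Step k = 3:
  phi_33 = [rho(3) - phi_21 rho(2) - phi_22 rho(1)] / [1 - phi_21 rho(1) - phi_22 rho(2)]
    numerator   = -0.0451 - (-0.273024)(-0.2287) - (-0.286636)(-0.2122) = -0.16836471
    denominator = 1 - (-0.273024)(-0.2122) - (-0.286636)(-0.2287) = 0.8765107
  phi_33 = -0.16836471 / 0.8765107 = -0.1921.
Therefore phi_{33} = -0.1921.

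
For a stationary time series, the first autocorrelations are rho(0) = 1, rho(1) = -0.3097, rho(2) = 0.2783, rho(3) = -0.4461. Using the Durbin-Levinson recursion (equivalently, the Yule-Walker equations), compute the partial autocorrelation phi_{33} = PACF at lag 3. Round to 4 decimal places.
\phi_{33} = -0.3630

The PACF at lag k is phi_{kk}, the last component of the solution
to the Yule-Walker system G_k phi = r_k where
  (G_k)_{ij} = rho(|i - j|), (r_k)_i = rho(i), i,j = 1..k.
Equivalently, Durbin-Levinson gives phi_{kk} iteratively:
  phi_{11} = rho(1)
  phi_{kk} = [rho(k) - sum_{j=1..k-1} phi_{k-1,j} rho(k-j)]
            / [1 - sum_{j=1..k-1} phi_{k-1,j} rho(j)],
  phi_{k,j} = phi_{k-1,j} - phi_{kk} phi_{k-1,k-j},  j = 1..k-1.
Step k = 1:
  phi_11 = rho(1) = -0.3097.
Step k = 2:
  phi_22 = [rho(2) - phi_11 rho(1)] / [1 - phi_11 rho(1)] = [0.2783 - (-0.3097)(-0.3097)] / [1 - (-0.3097)(-0.3097)]
         = 0.18238591 / 0.90408591 = 0.201735.
  Update: phi_21 = phi_11 - phi_22 phi_11 = -0.3097 - (0.201735)(-0.3097) = -0.247223.
Step k = 3:
  phi_33 = [rho(3) - phi_21 rho(2) - phi_22 rho(1)] / [1 - phi_21 rho(1) - phi_22 rho(2)]
    numerator   = -0.4461 - (-0.247223)(0.2783) - (0.201735)(-0.3097) = -0.31482057
    denominator = 1 - (-0.247223)(-0.3097) - (0.201735)(0.2783) = 0.86729226
  phi_33 = -0.31482057 / 0.86729226 = -0.363.
Therefore phi_{33} = -0.3630.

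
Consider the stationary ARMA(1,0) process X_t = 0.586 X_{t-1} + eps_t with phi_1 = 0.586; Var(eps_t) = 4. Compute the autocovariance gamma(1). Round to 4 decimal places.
\gamma(1) = 3.5699

Multiply the model equation by X_{t-k} and take expectations. With theta_0 = psi_0 = 1 and psi_j the MA(infinity) weights, this gives
  gamma(k) - sum_i phi_i gamma(k-i) = c_k,
  c_k = sigma^2 * sum_{j=k..q} theta_j psi_{j-k}   (c_k = 0 for k > q),
using gamma(-m) = gamma(m).
Pure AR (q = 0): c_0 = sigma^2 = 4, c_k = 0 for k >= 1.
Equations for k = 0 and k = 1 (AR order 1):
  gamma(0) = phi_1 gamma(1) + c_0
  gamma(1) = phi_1 gamma(0) + c_1
Substituting the second into the first: gamma(0) (1 - phi_1^2) = c_0 + phi_1 c_1, so
  gamma(0) = c_0 / (1 - phi_1^2) = 4 / (1 - (0.586)^2) = 4 / 0.656604 = 6.091952.
  gamma(1) = phi_1 gamma(0) = (0.586)(6.091952) = 3.569884.
Therefore gamma(1) = 3.5699 (to 4 decimal places).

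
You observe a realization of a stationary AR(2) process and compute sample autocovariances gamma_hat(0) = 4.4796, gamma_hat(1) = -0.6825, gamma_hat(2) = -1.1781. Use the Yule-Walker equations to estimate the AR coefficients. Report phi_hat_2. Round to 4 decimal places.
\hat\phi_{2} = -0.2930

The Yule-Walker equations for an AR(p) process read, in matrix form,
  Gamma_p phi = r_p,   with   (Gamma_p)_{ij} = gamma(|i - j|),
                       (r_p)_i = gamma(i),   i,j = 1..p.
Substitute the sample gammas (Toeplitz matrix and right-hand side of size 2):
  Gamma_p = [[4.4796, -0.6825], [-0.6825, 4.4796]]
  r_p     = [-0.6825, -1.1781]
Written out:
  4.4796 phi_1 - 0.6825 phi_2 = -0.6825
  -0.6825 phi_1 + 4.4796 phi_2 = -1.1781
Solve by Cramer's rule:
  det = gamma(0)^2 - gamma(1)^2 = (4.4796)^2 - (-0.6825)^2 = 20.06681616 - 0.46580625 = 19.60100991
  phi_hat_1 = [gamma(1) gamma(0) - gamma(1) gamma(2)] / det = [(-0.6825)(4.4796) - (-0.6825)(-1.1781)] / 19.60100991 = -3.86138025 / 19.60100991 = -0.197
  phi_hat_2 = [gamma(0) gamma(2) - gamma(1)^2] / det = [(4.4796)(-1.1781) - (-0.6825)^2] / 19.60100991 = -5.74322301 / 19.60100991 = -0.293
So phi_hat = [-0.1970, -0.2930].
Therefore phi_hat_2 = -0.2930.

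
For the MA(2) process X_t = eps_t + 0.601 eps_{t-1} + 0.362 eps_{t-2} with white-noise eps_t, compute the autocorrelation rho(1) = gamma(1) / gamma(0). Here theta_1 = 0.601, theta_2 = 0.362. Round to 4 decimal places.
\rho(1) = 0.5485

For an MA(q) process with theta_0 = 1, the autocovariance is
  gamma(k) = sigma^2 * sum_{i=0..q-k} theta_i * theta_{i+k},
and rho(k) = gamma(k) / gamma(0). Sigma^2 cancels.
  numerator   = (1)*(0.601) + (0.601)*(0.362) = 0.818562.
  denominator = (1)^2 + (0.601)^2 + (0.362)^2 = 1.492245.
  rho(1) = 0.818562 / 1.492245 = 0.5485.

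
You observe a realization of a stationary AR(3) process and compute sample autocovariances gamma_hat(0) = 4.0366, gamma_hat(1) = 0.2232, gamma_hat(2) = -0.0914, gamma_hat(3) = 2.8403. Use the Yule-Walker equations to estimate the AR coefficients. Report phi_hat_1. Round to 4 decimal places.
\hat\phi_{1} = 0.0750

The Yule-Walker equations for an AR(p) process read, in matrix form,
  Gamma_p phi = r_p,   with   (Gamma_p)_{ij} = gamma(|i - j|),
                       (r_p)_i = gamma(i),   i,j = 1..p.
Substitute the sample gammas (Toeplitz matrix and right-hand side of size 3):
  Gamma_p = [[4.0366, 0.2232, -0.0914], [0.2232, 4.0366, 0.2232], [-0.0914, 0.2232, 4.0366]]
  r_p     = [0.2232, -0.0914, 2.8403]
Written out (R1..R3):
  (R1) 4.0366 phi_1 + 0.2232 phi_2 - 0.0914 phi_3 = 0.2232
  (R2) 0.2232 phi_1 + 4.0366 phi_2 + 0.2232 phi_3 = -0.0914
  (R3) -0.0914 phi_1 + 0.2232 phi_2 + 4.0366 phi_3 = 2.8403
Gaussian elimination:
  R2 <- R2 - (0.2232/4.0366) R1 = R2 - (0.055294) R1:  4.024258 phi_2 + 0.228254 phi_3 = -0.103742
  R3 <- R3 - (-0.0914/4.0366) R1 = R3 - (-0.022643) R1:  0.228254 phi_2 + 4.03453 phi_3 = 2.845354
  R3 <- R3 - (0.228254/4.024258) R2 = R3 - (0.056719) R2:  4.021584 phi_3 = 2.851238
Back-substitution:
  phi_hat_3 = 2.851238 / 4.021584 = 0.708984
  phi_hat_2 = (-0.103742 - (0.228254)(0.708984)) / 4.024258 = -0.065992
  phi_hat_1 = (0.2232 - (0.2232)(-0.065992) - (-0.0914)(0.708984)) / 4.0366 = 0.074996
So phi_hat = [0.0750, -0.0660, 0.7090].
Therefore phi_hat_1 = 0.0750.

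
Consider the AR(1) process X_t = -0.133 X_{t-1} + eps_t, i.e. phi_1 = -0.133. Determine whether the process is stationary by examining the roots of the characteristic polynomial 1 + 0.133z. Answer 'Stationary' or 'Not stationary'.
\text{Stationary}

The AR(p) characteristic polynomial is P(z) = 1 + 0.133z.
Stationarity requires all roots to lie outside the unit circle, i.e. |z| > 1 for every root.
This is linear in z: 1 + (0.133) z = 0  =>  z = -1/(0.133) = -7.518797,  |z| = 7.518797.
Moduli of all roots: 7.5188.
All moduli strictly greater than 1? Yes.
Verdict: Stationary.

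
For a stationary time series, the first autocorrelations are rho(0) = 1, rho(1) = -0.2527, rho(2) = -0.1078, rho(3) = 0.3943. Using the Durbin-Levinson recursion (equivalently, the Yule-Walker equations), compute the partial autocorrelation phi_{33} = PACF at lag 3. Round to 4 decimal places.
\phi_{33} = 0.3490

The PACF at lag k is phi_{kk}, the last component of the solution
to the Yule-Walker system G_k phi = r_k where
  (G_k)_{ij} = rho(|i - j|), (r_k)_i = rho(i), i,j = 1..k.
Equivalently, Durbin-Levinson gives phi_{kk} iteratively:
  phi_{11} = rho(1)
  phi_{kk} = [rho(k) - sum_{j=1..k-1} phi_{k-1,j} rho(k-j)]
            / [1 - sum_{j=1..k-1} phi_{k-1,j} rho(j)],
  phi_{k,j} = phi_{k-1,j} - phi_{kk} phi_{k-1,k-j},  j = 1..k-1.
Step k = 1:
  phi_11 = rho(1) = -0.2527.
Step k = 2:
  phi_22 = [rho(2) - phi_11 rho(1)] / [1 - phi_11 rho(1)] = [-0.1078 - (-0.2527)(-0.2527)] / [1 - (-0.2527)(-0.2527)]
         = -0.17165729 / 0.93614271 = -0.183367.
  Update: phi_21 = phi_11 - phi_22 phi_11 = -0.2527 - (-0.183367)(-0.2527) = -0.299037.
Step k = 3:
  phi_33 = [rho(3) - phi_21 rho(2) - phi_22 rho(1)] / [1 - phi_21 rho(1) - phi_22 rho(2)]
    numerator   = 0.3943 - (-0.299037)(-0.1078) - (-0.183367)(-0.2527) = 0.3157271
    denominator = 1 - (-0.299037)(-0.2527) - (-0.183367)(-0.1078) = 0.9046665
  phi_33 = 0.3157271 / 0.9046665 = 0.349.
Therefore phi_{33} = 0.3490.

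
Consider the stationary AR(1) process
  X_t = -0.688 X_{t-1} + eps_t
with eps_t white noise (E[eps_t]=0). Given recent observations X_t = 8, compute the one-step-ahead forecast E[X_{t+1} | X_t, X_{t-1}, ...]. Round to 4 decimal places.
E[X_{t+1} \mid \mathcal F_t] = -5.5040

For an AR(p) model X_t = c + sum_i phi_i X_{t-i} + eps_t, the
one-step-ahead conditional mean is
  E[X_{t+1} | X_t, ...] = c + sum_i phi_i X_{t+1-i}.
Substitute known values:
  E[X_{t+1} | ...] = (-0.688) * (8)
                   = -5.5040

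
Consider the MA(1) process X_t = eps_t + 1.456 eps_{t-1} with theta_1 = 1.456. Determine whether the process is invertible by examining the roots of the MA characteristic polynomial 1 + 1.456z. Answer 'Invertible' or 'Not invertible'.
\text{Not invertible}

The MA(q) characteristic polynomial is P(z) = 1 + 1.456z.
Invertibility requires all roots to lie outside the unit circle, i.e. |z| > 1 for every root.
This is linear in z: 1 + (1.456) z = 0  =>  z = -1/(1.456) = -0.686813,  |z| = 0.686813.
Moduli of all roots: 0.6868.
All moduli strictly greater than 1? No.
Verdict: Not invertible.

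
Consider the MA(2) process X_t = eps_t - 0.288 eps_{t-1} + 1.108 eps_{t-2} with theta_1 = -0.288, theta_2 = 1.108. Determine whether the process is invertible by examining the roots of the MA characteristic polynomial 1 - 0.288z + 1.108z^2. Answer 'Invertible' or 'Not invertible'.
\text{Not invertible}

The MA(q) characteristic polynomial is P(z) = 1 - 0.288z + 1.108z^2.
Invertibility requires all roots to lie outside the unit circle, i.e. |z| > 1 for every root.
Set 1 + (-0.288) z + (1.108) z^2 = 0, i.e. a z^2 + b z + c = 0 with a = 1.108, b = -0.288, c = 1.
Discriminant D = b^2 - 4ac = (-0.288)^2 - 4*(1.108)*1 = 0.082944 - (4.432) = -4.349056.
D < 0, so the roots are the complex-conjugate pair z = (-b +/- i sqrt(-D)) / (2a) = 0.13 +/- 0.9411i.
For a conjugate pair |z|^2 = z * conj(z) = (product of roots) = c/a = 1/(1.108) = 0.902527, so |z| = sqrt(0.902527) = 0.95 for both roots.
Moduli of all roots: 0.9500, 0.9500.
All moduli strictly greater than 1? No.
Verdict: Not invertible.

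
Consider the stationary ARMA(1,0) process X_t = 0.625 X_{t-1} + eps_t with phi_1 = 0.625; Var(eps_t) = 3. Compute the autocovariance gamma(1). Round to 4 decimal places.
\gamma(1) = 3.0769

Multiply the model equation by X_{t-k} and take expectations. With theta_0 = psi_0 = 1 and psi_j the MA(infinity) weights, this gives
  gamma(k) - sum_i phi_i gamma(k-i) = c_k,
  c_k = sigma^2 * sum_{j=k..q} theta_j psi_{j-k}   (c_k = 0 for k > q),
using gamma(-m) = gamma(m).
Pure AR (q = 0): c_0 = sigma^2 = 3, c_k = 0 for k >= 1.
Equations for k = 0 and k = 1 (AR order 1):
  gamma(0) = phi_1 gamma(1) + c_0
  gamma(1) = phi_1 gamma(0) + c_1
Substituting the second into the first: gamma(0) (1 - phi_1^2) = c_0 + phi_1 c_1, so
  gamma(0) = c_0 / (1 - phi_1^2) = 3 / (1 - (0.625)^2) = 3 / 0.609375 = 4.923077.
  gamma(1) = phi_1 gamma(0) = (0.625)(4.923077) = 3.076923.
Therefore gamma(1) = 3.0769 (to 4 decimal places).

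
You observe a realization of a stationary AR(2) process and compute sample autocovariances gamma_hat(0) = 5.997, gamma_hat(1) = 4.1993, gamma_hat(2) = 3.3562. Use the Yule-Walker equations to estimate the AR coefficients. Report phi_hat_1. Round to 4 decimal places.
\hat\phi_{1} = 0.6050

The Yule-Walker equations for an AR(p) process read, in matrix form,
  Gamma_p phi = r_p,   with   (Gamma_p)_{ij} = gamma(|i - j|),
                       (r_p)_i = gamma(i),   i,j = 1..p.
Substitute the sample gammas (Toeplitz matrix and right-hand side of size 2):
  Gamma_p = [[5.997, 4.1993], [4.1993, 5.997]]
  r_p     = [4.1993, 3.3562]
Written out:
  5.997 phi_1 + 4.1993 phi_2 = 4.1993
  4.1993 phi_1 + 5.997 phi_2 = 3.3562
Solve by Cramer's rule:
  det = gamma(0)^2 - gamma(1)^2 = (5.997)^2 - (4.1993)^2 = 35.964009 - 17.63412049 = 18.32988851
  phi_hat_1 = [gamma(1) gamma(0) - gamma(1) gamma(2)] / det = [(4.1993)(5.997) - (4.1993)(3.3562)] / 18.32988851 = 11.08951144 / 18.32988851 = 0.605
  phi_hat_2 = [gamma(0) gamma(2) - gamma(1)^2] / det = [(5.997)(3.3562) - (4.1993)^2] / 18.32988851 = 2.49301091 / 18.32988851 = 0.136
So phi_hat = [0.6050, 0.1360].
Therefore phi_hat_1 = 0.6050.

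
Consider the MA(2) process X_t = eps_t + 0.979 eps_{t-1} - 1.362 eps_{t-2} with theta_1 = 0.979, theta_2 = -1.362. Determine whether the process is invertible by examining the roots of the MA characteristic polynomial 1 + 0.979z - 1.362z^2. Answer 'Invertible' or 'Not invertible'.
\text{Not invertible}

The MA(q) characteristic polynomial is P(z) = 1 + 0.979z - 1.362z^2.
Invertibility requires all roots to lie outside the unit circle, i.e. |z| > 1 for every root.
Set 1 + (0.979) z + (-1.362) z^2 = 0, i.e. a z^2 + b z + c = 0 with a = -1.362, b = 0.979, c = 1.
Discriminant D = b^2 - 4ac = (0.979)^2 - 4*(-1.362)*1 = 0.958441 - (-5.448) = 6.406441.
D >= 0, so the roots are real: z = (-b +/- sqrt(D)) / (2a) = (-0.979 +/- 2.531095) / (-2.724).
  z_1 = (-0.979 + 2.531095) / (-2.724) = -0.5698,   |z_1| = 0.5698.
  z_2 = (-0.979 - 2.531095) / (-2.724) = 1.2886,   |z_2| = 1.2886.
Moduli of all roots: 0.5698, 1.2886.
All moduli strictly greater than 1? No.
Verdict: Not invertible.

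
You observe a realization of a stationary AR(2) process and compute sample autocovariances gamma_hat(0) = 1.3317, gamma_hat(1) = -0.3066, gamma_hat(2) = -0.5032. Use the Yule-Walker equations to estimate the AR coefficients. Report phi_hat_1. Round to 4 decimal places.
\hat\phi_{1} = -0.3350

The Yule-Walker equations for an AR(p) process read, in matrix form,
  Gamma_p phi = r_p,   with   (Gamma_p)_{ij} = gamma(|i - j|),
                       (r_p)_i = gamma(i),   i,j = 1..p.
Substitute the sample gammas (Toeplitz matrix and right-hand side of size 2):
  Gamma_p = [[1.3317, -0.3066], [-0.3066, 1.3317]]
  r_p     = [-0.3066, -0.5032]
Written out:
  1.3317 phi_1 - 0.3066 phi_2 = -0.3066
  -0.3066 phi_1 + 1.3317 phi_2 = -0.5032
Solve by Cramer's rule:
  det = gamma(0)^2 - gamma(1)^2 = (1.3317)^2 - (-0.3066)^2 = 1.77342489 - 0.09400356 = 1.67942133
  phi_hat_1 = [gamma(1) gamma(0) - gamma(1) gamma(2)] / det = [(-0.3066)(1.3317) - (-0.3066)(-0.5032)] / 1.67942133 = -0.56258034 / 1.67942133 = -0.335
  phi_hat_2 = [gamma(0) gamma(2) - gamma(1)^2] / det = [(1.3317)(-0.5032) - (-0.3066)^2] / 1.67942133 = -0.764115 / 1.67942133 = -0.455
So phi_hat = [-0.3350, -0.4550].
Therefore phi_hat_1 = -0.3350.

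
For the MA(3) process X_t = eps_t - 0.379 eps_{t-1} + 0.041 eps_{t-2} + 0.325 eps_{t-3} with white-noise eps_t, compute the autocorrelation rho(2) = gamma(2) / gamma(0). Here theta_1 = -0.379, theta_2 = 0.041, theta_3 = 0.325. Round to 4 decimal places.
\rho(2) = -0.0657

For an MA(q) process with theta_0 = 1, the autocovariance is
  gamma(k) = sigma^2 * sum_{i=0..q-k} theta_i * theta_{i+k},
and rho(k) = gamma(k) / gamma(0). Sigma^2 cancels.
  numerator   = (1)*(0.041) + (-0.379)*(0.325) = -0.082175.
  denominator = (1)^2 + (-0.379)^2 + (0.041)^2 + (0.325)^2 = 1.250947.
  rho(2) = -0.082175 / 1.250947 = -0.0657.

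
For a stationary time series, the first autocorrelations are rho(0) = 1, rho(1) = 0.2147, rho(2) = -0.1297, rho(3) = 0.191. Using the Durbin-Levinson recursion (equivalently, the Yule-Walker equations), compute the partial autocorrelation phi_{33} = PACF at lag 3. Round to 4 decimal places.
\phi_{33} = 0.2860

The PACF at lag k is phi_{kk}, the last component of the solution
to the Yule-Walker system G_k phi = r_k where
  (G_k)_{ij} = rho(|i - j|), (r_k)_i = rho(i), i,j = 1..k.
Equivalently, Durbin-Levinson gives phi_{kk} iteratively:
  phi_{11} = rho(1)
  phi_{kk} = [rho(k) - sum_{j=1..k-1} phi_{k-1,j} rho(k-j)]
            / [1 - sum_{j=1..k-1} phi_{k-1,j} rho(j)],
  phi_{k,j} = phi_{k-1,j} - phi_{kk} phi_{k-1,k-j},  j = 1..k-1.
Step k = 1:
  phi_11 = rho(1) = 0.2147.
Step k = 2:
  phi_22 = [rho(2) - phi_11 rho(1)] / [1 - phi_11 rho(1)] = [-0.1297 - (0.2147)(0.2147)] / [1 - (0.2147)(0.2147)]
         = -0.17579609 / 0.95390391 = -0.184291.
  Update: phi_21 = phi_11 - phi_22 phi_11 = 0.2147 - (-0.184291)(0.2147) = 0.254267.
Step k = 3:
  phi_33 = [rho(3) - phi_21 rho(2) - phi_22 rho(1)] / [1 - phi_21 rho(1) - phi_22 rho(2)]
    numerator   = 0.191 - (0.254267)(-0.1297) - (-0.184291)(0.2147) = 0.26354579
    denominator = 1 - (0.254267)(0.2147) - (-0.184291)(-0.1297) = 0.92150624
  phi_33 = 0.26354579 / 0.92150624 = 0.286.
Therefore phi_{33} = 0.2860.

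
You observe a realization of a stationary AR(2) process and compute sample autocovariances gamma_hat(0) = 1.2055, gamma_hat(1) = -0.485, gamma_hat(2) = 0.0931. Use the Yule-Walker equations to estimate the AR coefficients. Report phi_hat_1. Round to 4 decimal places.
\hat\phi_{1} = -0.4429

The Yule-Walker equations for an AR(p) process read, in matrix form,
  Gamma_p phi = r_p,   with   (Gamma_p)_{ij} = gamma(|i - j|),
                       (r_p)_i = gamma(i),   i,j = 1..p.
Substitute the sample gammas (Toeplitz matrix and right-hand side of size 2):
  Gamma_p = [[1.2055, -0.485], [-0.485, 1.2055]]
  r_p     = [-0.485, 0.0931]
Written out:
  1.2055 phi_1 - 0.485 phi_2 = -0.485
  -0.485 phi_1 + 1.2055 phi_2 = 0.0931
Solve by Cramer's rule:
  det = gamma(0)^2 - gamma(1)^2 = (1.2055)^2 - (-0.485)^2 = 1.45323025 - 0.235225 = 1.21800525
  phi_hat_1 = [gamma(1) gamma(0) - gamma(1) gamma(2)] / det = [(-0.485)(1.2055) - (-0.485)(0.0931)] / 1.21800525 = -0.539514 / 1.21800525 = -0.4429
  phi_hat_2 = [gamma(0) gamma(2) - gamma(1)^2] / det = [(1.2055)(0.0931) - (-0.485)^2] / 1.21800525 = -0.12299295 / 1.21800525 = -0.101
So phi_hat = [-0.4429, -0.1010].
Therefore phi_hat_1 = -0.4429.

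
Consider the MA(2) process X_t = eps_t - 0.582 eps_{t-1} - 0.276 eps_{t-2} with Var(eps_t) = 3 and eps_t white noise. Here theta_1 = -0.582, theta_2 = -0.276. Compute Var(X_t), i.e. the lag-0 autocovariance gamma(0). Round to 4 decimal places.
\gamma(0) = 4.2447

For an MA(q) process X_t = eps_t + sum_i theta_i eps_{t-i} with
Var(eps_t) = sigma^2, the variance is
  gamma(0) = sigma^2 * (1 + sum_i theta_i^2).
  sum_i theta_i^2 = (-0.582)^2 + (-0.276)^2 = 0.338724 + 0.076176 = 0.4149.
  gamma(0) = 3 * (1 + 0.4149) = 3 * 1.4149 = 4.2447.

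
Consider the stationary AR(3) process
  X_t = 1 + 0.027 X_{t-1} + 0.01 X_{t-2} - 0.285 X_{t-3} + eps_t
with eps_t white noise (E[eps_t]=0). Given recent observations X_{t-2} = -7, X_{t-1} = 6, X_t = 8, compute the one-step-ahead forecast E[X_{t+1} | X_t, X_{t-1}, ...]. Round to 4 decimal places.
E[X_{t+1} \mid \mathcal F_t] = 3.2710

For an AR(p) model X_t = c + sum_i phi_i X_{t-i} + eps_t, the
one-step-ahead conditional mean is
  E[X_{t+1} | X_t, ...] = c + sum_i phi_i X_{t+1-i}.
Substitute known values:
  E[X_{t+1} | ...] = 1 + (0.027) * (8) + (0.01) * (6) + (-0.285) * (-7)
                   = 3.2710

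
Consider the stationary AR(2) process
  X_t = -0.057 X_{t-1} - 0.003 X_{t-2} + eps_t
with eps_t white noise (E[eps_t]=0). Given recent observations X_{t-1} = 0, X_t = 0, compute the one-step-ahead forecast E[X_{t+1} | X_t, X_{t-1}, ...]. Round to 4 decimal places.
E[X_{t+1} \mid \mathcal F_t] = 0.0000

For an AR(p) model X_t = c + sum_i phi_i X_{t-i} + eps_t, the
one-step-ahead conditional mean is
  E[X_{t+1} | X_t, ...] = c + sum_i phi_i X_{t+1-i}.
Substitute known values:
  E[X_{t+1} | ...] = (-0.057) * (0) + (-0.003) * (0)
                   = 0.0000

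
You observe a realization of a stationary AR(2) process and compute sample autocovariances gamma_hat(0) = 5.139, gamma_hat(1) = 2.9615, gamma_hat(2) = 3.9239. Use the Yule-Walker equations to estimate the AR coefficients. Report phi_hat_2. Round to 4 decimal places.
\hat\phi_{2} = 0.6460

The Yule-Walker equations for an AR(p) process read, in matrix form,
  Gamma_p phi = r_p,   with   (Gamma_p)_{ij} = gamma(|i - j|),
                       (r_p)_i = gamma(i),   i,j = 1..p.
Substitute the sample gammas (Toeplitz matrix and right-hand side of size 2):
  Gamma_p = [[5.139, 2.9615], [2.9615, 5.139]]
  r_p     = [2.9615, 3.9239]
Written out:
  5.139 phi_1 + 2.9615 phi_2 = 2.9615
  2.9615 phi_1 + 5.139 phi_2 = 3.9239
Solve by Cramer's rule:
  det = gamma(0)^2 - gamma(1)^2 = (5.139)^2 - (2.9615)^2 = 26.409321 - 8.77048225 = 17.63883875
  phi_hat_1 = [gamma(1) gamma(0) - gamma(1) gamma(2)] / det = [(2.9615)(5.139) - (2.9615)(3.9239)] / 17.63883875 = 3.59851865 / 17.63883875 = 0.204
  phi_hat_2 = [gamma(0) gamma(2) - gamma(1)^2] / det = [(5.139)(3.9239) - (2.9615)^2] / 17.63883875 = 11.39443985 / 17.63883875 = 0.646
So phi_hat = [0.2040, 0.6460].
Therefore phi_hat_2 = 0.6460.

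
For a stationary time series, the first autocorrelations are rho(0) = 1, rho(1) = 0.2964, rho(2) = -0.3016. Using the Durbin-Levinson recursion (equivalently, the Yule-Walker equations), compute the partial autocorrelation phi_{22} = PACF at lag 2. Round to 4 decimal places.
\phi_{22} = -0.4270

The PACF at lag k is phi_{kk}, the last component of the solution
to the Yule-Walker system G_k phi = r_k where
  (G_k)_{ij} = rho(|i - j|), (r_k)_i = rho(i), i,j = 1..k.
Equivalently, Durbin-Levinson gives phi_{kk} iteratively:
  phi_{11} = rho(1)
  phi_{kk} = [rho(k) - sum_{j=1..k-1} phi_{k-1,j} rho(k-j)]
            / [1 - sum_{j=1..k-1} phi_{k-1,j} rho(j)],
  phi_{k,j} = phi_{k-1,j} - phi_{kk} phi_{k-1,k-j},  j = 1..k-1.
Step k = 1:
  phi_11 = rho(1) = 0.2964.
Step k = 2:
  phi_22 = [rho(2) - phi_11 rho(1)] / [1 - phi_11 rho(1)] = [-0.3016 - (0.2964)(0.2964)] / [1 - (0.2964)(0.2964)]
         = -0.38945296 / 0.91214704 = -0.427.
Therefore phi_{22} = -0.4270.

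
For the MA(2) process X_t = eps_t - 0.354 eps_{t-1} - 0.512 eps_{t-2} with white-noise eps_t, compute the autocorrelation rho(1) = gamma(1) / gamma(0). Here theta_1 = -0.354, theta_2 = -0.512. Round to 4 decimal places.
\rho(1) = -0.1245

For an MA(q) process with theta_0 = 1, the autocovariance is
  gamma(k) = sigma^2 * sum_{i=0..q-k} theta_i * theta_{i+k},
and rho(k) = gamma(k) / gamma(0). Sigma^2 cancels.
  numerator   = (1)*(-0.354) + (-0.354)*(-0.512) = -0.172752.
  denominator = (1)^2 + (-0.354)^2 + (-0.512)^2 = 1.38746.
  rho(1) = -0.172752 / 1.38746 = -0.1245.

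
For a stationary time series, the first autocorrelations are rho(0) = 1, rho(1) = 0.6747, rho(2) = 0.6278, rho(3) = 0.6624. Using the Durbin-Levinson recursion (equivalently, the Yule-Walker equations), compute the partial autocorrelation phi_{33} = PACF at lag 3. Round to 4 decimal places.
\phi_{33} = 0.3250

The PACF at lag k is phi_{kk}, the last component of the solution
to the Yule-Walker system G_k phi = r_k where
  (G_k)_{ij} = rho(|i - j|), (r_k)_i = rho(i), i,j = 1..k.
Equivalently, Durbin-Levinson gives phi_{kk} iteratively:
  phi_{11} = rho(1)
  phi_{kk} = [rho(k) - sum_{j=1..k-1} phi_{k-1,j} rho(k-j)]
            / [1 - sum_{j=1..k-1} phi_{k-1,j} rho(j)],
  phi_{k,j} = phi_{k-1,j} - phi_{kk} phi_{k-1,k-j},  j = 1..k-1.
Step k = 1:
  phi_11 = rho(1) = 0.6747.
Step k = 2:
  phi_22 = [rho(2) - phi_11 rho(1)] / [1 - phi_11 rho(1)] = [0.6278 - (0.6747)(0.6747)] / [1 - (0.6747)(0.6747)]
         = 0.17257991 / 0.54477991 = 0.316788.
  Update: phi_21 = phi_11 - phi_22 phi_11 = 0.6747 - (0.316788)(0.6747) = 0.460963.
Step k = 3:
  phi_33 = [rho(3) - phi_21 rho(2) - phi_22 rho(1)] / [1 - phi_21 rho(1) - phi_22 rho(2)]
    numerator   = 0.6624 - (0.460963)(0.6278) - (0.316788)(0.6747) = 0.1592704
    denominator = 1 - (0.460963)(0.6747) - (0.316788)(0.6278) = 0.49010861
  phi_33 = 0.1592704 / 0.49010861 = 0.325.
Therefore phi_{33} = 0.3250.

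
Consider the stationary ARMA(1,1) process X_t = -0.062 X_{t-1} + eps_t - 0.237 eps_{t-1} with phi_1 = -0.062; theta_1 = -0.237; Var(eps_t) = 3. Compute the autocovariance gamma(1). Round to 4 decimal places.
\gamma(1) = -0.9137

Multiply the model equation by X_{t-k} and take expectations. With theta_0 = psi_0 = 1 and psi_j the MA(infinity) weights, this gives
  gamma(k) - sum_i phi_i gamma(k-i) = c_k,
  c_k = sigma^2 * sum_{j=k..q} theta_j psi_{j-k}   (c_k = 0 for k > q),
using gamma(-m) = gamma(m).
psi-weights needed (psi_j = theta_j + sum_i phi_i psi_{j-i}):
  psi_1 = theta_1 + phi_1 = -0.237 + (-0.062) = -0.299
Right-hand sides:
  c_0 = sigma^2 (1 + theta_1 psi_1) = 3 * (1 + (-0.237)(-0.299)) = 3 * 1.070863 = 3.212589
  c_1 = sigma^2 theta_1 = 3 * (-0.237) = -0.711
  c_2 = 0
Equations for k = 0 and k = 1 (AR order 1):
  gamma(0) = phi_1 gamma(1) + c_0
  gamma(1) = phi_1 gamma(0) + c_1
Substituting the second into the first: gamma(0) (1 - phi_1^2) = c_0 + phi_1 c_1, so
  gamma(0) = (c_0 + phi_1 c_1) / (1 - phi_1^2) = (3.212589 + (-0.062)(-0.711)) / (1 - (-0.062)^2) = 3.256671 / 0.996156 = 3.269238.
  gamma(1) = phi_1 gamma(0) + c_1 = (-0.062)(3.269238) + (-0.711) = -0.913693.
Therefore gamma(1) = -0.9137 (to 4 decimal places).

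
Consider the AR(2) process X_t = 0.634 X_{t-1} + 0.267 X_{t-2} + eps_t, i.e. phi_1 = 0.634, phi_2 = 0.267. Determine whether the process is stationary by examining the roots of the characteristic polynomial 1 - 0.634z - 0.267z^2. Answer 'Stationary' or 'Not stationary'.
\text{Stationary}

The AR(p) characteristic polynomial is P(z) = 1 - 0.634z - 0.267z^2.
Stationarity requires all roots to lie outside the unit circle, i.e. |z| > 1 for every root.
Set 1 + (-0.634) z + (-0.267) z^2 = 0, i.e. a z^2 + b z + c = 0 with a = -0.267, b = -0.634, c = 1.
Discriminant D = b^2 - 4ac = (-0.634)^2 - 4*(-0.267)*1 = 0.401956 - (-1.068) = 1.469956.
D >= 0, so the roots are real: z = (-b +/- sqrt(D)) / (2a) = (0.634 +/- 1.212417) / (-0.534).
  z_1 = (0.634 + 1.212417) / (-0.534) = -3.4577,   |z_1| = 3.4577.
  z_2 = (0.634 - 1.212417) / (-0.534) = 1.0832,   |z_2| = 1.0832.
Moduli of all roots: 3.4577, 1.0832.
All moduli strictly greater than 1? Yes.
Verdict: Stationary.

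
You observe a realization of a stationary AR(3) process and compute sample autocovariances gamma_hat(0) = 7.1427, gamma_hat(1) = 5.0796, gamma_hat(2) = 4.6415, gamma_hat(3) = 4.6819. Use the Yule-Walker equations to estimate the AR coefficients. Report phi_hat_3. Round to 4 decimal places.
\hat\phi_{3} = 0.2670

The Yule-Walker equations for an AR(p) process read, in matrix form,
  Gamma_p phi = r_p,   with   (Gamma_p)_{ij} = gamma(|i - j|),
                       (r_p)_i = gamma(i),   i,j = 1..p.
Substitute the sample gammas (Toeplitz matrix and right-hand side of size 3):
  Gamma_p = [[7.1427, 5.0796, 4.6415], [5.0796, 7.1427, 5.0796], [4.6415, 5.0796, 7.1427]]
  r_p     = [5.0796, 4.6415, 4.6819]
Written out (R1..R3):
  (R1) 7.1427 phi_1 + 5.0796 phi_2 + 4.6415 phi_3 = 5.0796
  (R2) 5.0796 phi_1 + 7.1427 phi_2 + 5.0796 phi_3 = 4.6415
  (R3) 4.6415 phi_1 + 5.0796 phi_2 + 7.1427 phi_3 = 4.6819
Gaussian elimination:
  R2 <- R2 - (5.0796/7.1427) R1 = R2 - (0.71116) R1:  3.530293 phi_2 + 1.778753 phi_3 = 1.029093
  R3 <- R3 - (4.6415/7.1427) R1 = R3 - (0.649824) R1:  1.778753 phi_2 + 4.126541 phi_3 = 1.381053
  R3 <- R3 - (1.778753/3.530293) R2 = R3 - (0.503854) R2:  3.230309 phi_3 = 0.86254
Back-substitution:
  phi_hat_3 = 0.86254 / 3.230309 = 0.267015
  phi_hat_2 = (1.029093 - (1.778753)(0.267015)) / 3.530293 = 0.156967
  phi_hat_1 = (5.0796 - (5.0796)(0.156967) - (4.6415)(0.267015)) / 7.1427 = 0.426018
So phi_hat = [0.4260, 0.1570, 0.2670].
Therefore phi_hat_3 = 0.2670.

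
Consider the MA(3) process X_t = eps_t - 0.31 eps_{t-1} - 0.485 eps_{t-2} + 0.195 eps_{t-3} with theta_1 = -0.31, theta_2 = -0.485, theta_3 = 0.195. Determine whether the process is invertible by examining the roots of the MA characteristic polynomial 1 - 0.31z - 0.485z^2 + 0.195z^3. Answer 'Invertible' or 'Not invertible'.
\text{Invertible}

The MA(q) characteristic polynomial is P(z) = 1 - 0.31z - 0.485z^2 + 0.195z^3.
Invertibility requires all roots to lie outside the unit circle, i.e. |z| > 1 for every root.
Degree 3: look for a simple real root z0 first, then factor out (1 - z/z0) and solve the remaining quadratic.
Testing z0 = 2: P(2) = 1 + (-0.31)(2) + (-0.485)(2)^2 + (0.195)(2)^3
  = 1 + (-0.62) + (-1.94) + (1.56) = 0.  So z_0 = 2 is a root, |z_0| = 2.
Divide out the factor (1 - 0.5 z) = (1 - z/z0) (since 1/z0 = 0.5):
  P(z) = (1 - 0.5 z)(1 + (0.19) z + (-0.39) z^2)
  [check: z-coef 0.19 - (0.5) = -0.31; z^2-coef -0.39 - (0.5)(0.19) = -0.485; z^3-coef -(0.5)(-0.39) = 0.195.]
Remaining roots from the quadratic factor 1 + (0.19) z + (-0.39) z^2:
  Set 1 + (0.19) z + (-0.39) z^2 = 0, i.e. a z^2 + b z + c = 0 with a = -0.39, b = 0.19, c = 1.
  Discriminant D = b^2 - 4ac = (0.19)^2 - 4*(-0.39)*1 = 0.0361 - (-1.56) = 1.5961.
  D >= 0, so the roots are real: z = (-b +/- sqrt(D)) / (2a) = (-0.19 +/- 1.263369) / (-0.78).
    z_1 = (-0.19 + 1.263369) / (-0.78) = -1.3761,   |z_1| = 1.3761.
    z_2 = (-0.19 - 1.263369) / (-0.78) = 1.8633,   |z_2| = 1.8633.
Moduli of all roots: 2.0000, 1.3761, 1.8633.
All moduli strictly greater than 1? Yes.
Verdict: Invertible.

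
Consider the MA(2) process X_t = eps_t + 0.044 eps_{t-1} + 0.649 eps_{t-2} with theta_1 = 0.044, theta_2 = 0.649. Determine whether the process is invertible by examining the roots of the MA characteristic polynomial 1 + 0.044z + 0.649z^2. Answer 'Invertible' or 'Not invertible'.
\text{Invertible}

The MA(q) characteristic polynomial is P(z) = 1 + 0.044z + 0.649z^2.
Invertibility requires all roots to lie outside the unit circle, i.e. |z| > 1 for every root.
Set 1 + (0.044) z + (0.649) z^2 = 0, i.e. a z^2 + b z + c = 0 with a = 0.649, b = 0.044, c = 1.
Discriminant D = b^2 - 4ac = (0.044)^2 - 4*(0.649)*1 = 0.001936 - (2.596) = -2.594064.
D < 0, so the roots are the complex-conjugate pair z = (-b +/- i sqrt(-D)) / (2a) = -0.0339 +/- 1.2408i.
For a conjugate pair |z|^2 = z * conj(z) = (product of roots) = c/a = 1/(0.649) = 1.540832, so |z| = sqrt(1.540832) = 1.2413 for both roots.
Moduli of all roots: 1.2413, 1.2413.
All moduli strictly greater than 1? Yes.
Verdict: Invertible.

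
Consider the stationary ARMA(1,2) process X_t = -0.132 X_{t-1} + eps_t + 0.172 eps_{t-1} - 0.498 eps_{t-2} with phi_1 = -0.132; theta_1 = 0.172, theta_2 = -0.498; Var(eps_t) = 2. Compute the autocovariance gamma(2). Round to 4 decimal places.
\gamma(2) = -0.9923

Multiply the model equation by X_{t-k} and take expectations. With theta_0 = psi_0 = 1 and psi_j the MA(infinity) weights, this gives
  gamma(k) - sum_i phi_i gamma(k-i) = c_k,
  c_k = sigma^2 * sum_{j=k..q} theta_j psi_{j-k}   (c_k = 0 for k > q),
using gamma(-m) = gamma(m).
psi-weights needed (psi_j = theta_j + sum_i phi_i psi_{j-i}):
  psi_1 = theta_1 + phi_1 = 0.172 + (-0.132) = 0.04
  psi_2 = theta_2 + phi_1 psi_1 = -0.498 + (-0.132)(0.04) = -0.50328
Right-hand sides:
  c_0 = sigma^2 (1 + theta_1 psi_1 + theta_2 psi_2) = 2 * (1 + (0.172)(0.04) + (-0.498)(-0.50328)) = 2 * 1.257513 = 2.515027
  c_1 = sigma^2 (theta_1 + theta_2 psi_1) = 2 * (0.172 + (-0.498)(0.04)) = 0.30416
  c_2 = sigma^2 theta_2 = 2 * (-0.498) = -0.996
Equations for k = 0 and k = 1 (AR order 1):
  gamma(0) = phi_1 gamma(1) + c_0
  gamma(1) = phi_1 gamma(0) + c_1
Substituting the second into the first: gamma(0) (1 - phi_1^2) = c_0 + phi_1 c_1, so
  gamma(0) = (c_0 + phi_1 c_1) / (1 - phi_1^2) = (2.515027 + (-0.132)(0.30416)) / (1 - (-0.132)^2) = 2.474878 / 0.982576 = 2.518765.
  gamma(1) = phi_1 gamma(0) + c_1 = (-0.132)(2.518765) + (0.30416) = -0.028317.
For k = 2: gamma(2) = phi_1 gamma(1) + c_2
  = (-0.132)(-0.028317) + (-0.996) = -0.992262.
Therefore gamma(2) = -0.9923 (to 4 decimal places).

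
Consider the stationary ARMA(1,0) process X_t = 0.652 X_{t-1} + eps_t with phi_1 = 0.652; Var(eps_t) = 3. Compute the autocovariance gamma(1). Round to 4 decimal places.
\gamma(1) = 3.4024

Multiply the model equation by X_{t-k} and take expectations. With theta_0 = psi_0 = 1 and psi_j the MA(infinity) weights, this gives
  gamma(k) - sum_i phi_i gamma(k-i) = c_k,
  c_k = sigma^2 * sum_{j=k..q} theta_j psi_{j-k}   (c_k = 0 for k > q),
using gamma(-m) = gamma(m).
Pure AR (q = 0): c_0 = sigma^2 = 3, c_k = 0 for k >= 1.
Equations for k = 0 and k = 1 (AR order 1):
  gamma(0) = phi_1 gamma(1) + c_0
  gamma(1) = phi_1 gamma(0) + c_1
Substituting the second into the first: gamma(0) (1 - phi_1^2) = c_0 + phi_1 c_1, so
  gamma(0) = c_0 / (1 - phi_1^2) = 3 / (1 - (0.652)^2) = 3 / 0.574896 = 5.218335.
  gamma(1) = phi_1 gamma(0) = (0.652)(5.218335) = 3.402355.
Therefore gamma(1) = 3.4024 (to 4 decimal places).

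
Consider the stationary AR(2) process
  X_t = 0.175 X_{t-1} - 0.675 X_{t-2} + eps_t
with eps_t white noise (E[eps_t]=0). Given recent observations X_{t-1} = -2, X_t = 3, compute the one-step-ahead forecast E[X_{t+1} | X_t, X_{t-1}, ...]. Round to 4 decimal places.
E[X_{t+1} \mid \mathcal F_t] = 1.8750

For an AR(p) model X_t = c + sum_i phi_i X_{t-i} + eps_t, the
one-step-ahead conditional mean is
  E[X_{t+1} | X_t, ...] = c + sum_i phi_i X_{t+1-i}.
Substitute known values:
  E[X_{t+1} | ...] = (0.175) * (3) + (-0.675) * (-2)
                   = 1.8750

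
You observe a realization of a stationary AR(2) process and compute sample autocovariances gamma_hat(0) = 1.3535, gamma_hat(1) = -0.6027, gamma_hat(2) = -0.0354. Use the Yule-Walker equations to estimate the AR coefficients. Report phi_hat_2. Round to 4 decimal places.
\hat\phi_{2} = -0.2799

The Yule-Walker equations for an AR(p) process read, in matrix form,
  Gamma_p phi = r_p,   with   (Gamma_p)_{ij} = gamma(|i - j|),
                       (r_p)_i = gamma(i),   i,j = 1..p.
Substitute the sample gammas (Toeplitz matrix and right-hand side of size 2):
  Gamma_p = [[1.3535, -0.6027], [-0.6027, 1.3535]]
  r_p     = [-0.6027, -0.0354]
Written out:
  1.3535 phi_1 - 0.6027 phi_2 = -0.6027
  -0.6027 phi_1 + 1.3535 phi_2 = -0.0354
Solve by Cramer's rule:
  det = gamma(0)^2 - gamma(1)^2 = (1.3535)^2 - (-0.6027)^2 = 1.83196225 - 0.36324729 = 1.46871496
  phi_hat_1 = [gamma(1) gamma(0) - gamma(1) gamma(2)] / det = [(-0.6027)(1.3535) - (-0.6027)(-0.0354)] / 1.46871496 = -0.83709003 / 1.46871496 = -0.5699
  phi_hat_2 = [gamma(0) gamma(2) - gamma(1)^2] / det = [(1.3535)(-0.0354) - (-0.6027)^2] / 1.46871496 = -0.41116119 / 1.46871496 = -0.2799
So phi_hat = [-0.5699, -0.2799].
Therefore phi_hat_2 = -0.2799.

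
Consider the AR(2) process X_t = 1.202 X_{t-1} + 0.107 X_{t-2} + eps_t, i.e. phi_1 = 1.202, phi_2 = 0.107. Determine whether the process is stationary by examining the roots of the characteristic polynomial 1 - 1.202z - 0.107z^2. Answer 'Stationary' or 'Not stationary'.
\text{Not stationary}

The AR(p) characteristic polynomial is P(z) = 1 - 1.202z - 0.107z^2.
Stationarity requires all roots to lie outside the unit circle, i.e. |z| > 1 for every root.
Set 1 + (-1.202) z + (-0.107) z^2 = 0, i.e. a z^2 + b z + c = 0 with a = -0.107, b = -1.202, c = 1.
Discriminant D = b^2 - 4ac = (-1.202)^2 - 4*(-0.107)*1 = 1.444804 - (-0.428) = 1.872804.
D >= 0, so the roots are real: z = (-b +/- sqrt(D)) / (2a) = (1.202 +/- 1.368504) / (-0.214).
  z_1 = (1.202 + 1.368504) / (-0.214) = -12.0117,   |z_1| = 12.0117.
  z_2 = (1.202 - 1.368504) / (-0.214) = 0.7781,   |z_2| = 0.7781.
Moduli of all roots: 12.0117, 0.7781.
All moduli strictly greater than 1? No.
Verdict: Not stationary.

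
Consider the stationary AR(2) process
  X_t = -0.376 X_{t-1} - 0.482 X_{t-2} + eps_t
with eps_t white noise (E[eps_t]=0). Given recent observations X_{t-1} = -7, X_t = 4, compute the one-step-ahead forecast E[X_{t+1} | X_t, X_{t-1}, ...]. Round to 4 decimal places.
E[X_{t+1} \mid \mathcal F_t] = 1.8700

For an AR(p) model X_t = c + sum_i phi_i X_{t-i} + eps_t, the
one-step-ahead conditional mean is
  E[X_{t+1} | X_t, ...] = c + sum_i phi_i X_{t+1-i}.
Substitute known values:
  E[X_{t+1} | ...] = (-0.376) * (4) + (-0.482) * (-7)
                   = 1.8700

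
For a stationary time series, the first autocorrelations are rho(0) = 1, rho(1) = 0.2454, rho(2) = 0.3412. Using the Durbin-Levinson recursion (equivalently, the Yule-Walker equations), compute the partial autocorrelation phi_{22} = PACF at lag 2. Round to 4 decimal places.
\phi_{22} = 0.2990

The PACF at lag k is phi_{kk}, the last component of the solution
to the Yule-Walker system G_k phi = r_k where
  (G_k)_{ij} = rho(|i - j|), (r_k)_i = rho(i), i,j = 1..k.
Equivalently, Durbin-Levinson gives phi_{kk} iteratively:
  phi_{11} = rho(1)
  phi_{kk} = [rho(k) - sum_{j=1..k-1} phi_{k-1,j} rho(k-j)]
            / [1 - sum_{j=1..k-1} phi_{k-1,j} rho(j)],
  phi_{k,j} = phi_{k-1,j} - phi_{kk} phi_{k-1,k-j},  j = 1..k-1.
Step k = 1:
  phi_11 = rho(1) = 0.2454.
Step k = 2:
  phi_22 = [rho(2) - phi_11 rho(1)] / [1 - phi_11 rho(1)] = [0.3412 - (0.2454)(0.2454)] / [1 - (0.2454)(0.2454)]
         = 0.28097884 / 0.93977884 = 0.299.
Therefore phi_{22} = 0.2990.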